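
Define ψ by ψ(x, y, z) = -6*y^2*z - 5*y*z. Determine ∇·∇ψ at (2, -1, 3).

-36

∂²ψ/∂x² = 0
∂²ψ/∂y² = -12*z
∂²ψ/∂z² = 0
∇²ψ = -12*z
At (2, -1, 3): -36.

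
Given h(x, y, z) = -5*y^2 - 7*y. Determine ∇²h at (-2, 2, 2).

∂²h/∂x² = 0
∂²h/∂y² = -10
∂²h/∂z² = 0
∇²h = -10
At (-2, 2, 2): -10.

-10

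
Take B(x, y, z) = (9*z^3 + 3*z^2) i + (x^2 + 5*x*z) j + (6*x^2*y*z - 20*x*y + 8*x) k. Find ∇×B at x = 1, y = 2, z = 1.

(∇×B)₁ = ∂B₃/∂y − ∂B₂/∂z = 6*x^2*z - 25*x
(∇×B)₂ = ∂B₁/∂z − ∂B₃/∂x = -12*x*y*z + 20*y + 27*z^2 + 6*z - 8
(∇×B)₃ = ∂B₂/∂x − ∂B₁/∂y = 2*x + 5*z
∇×B = (6*x^2*z - 25*x, -12*x*y*z + 20*y + 27*z^2 + 6*z - 8, 2*x + 5*z)
At (1, 2, 1): (-19, 41, 7).

(-19, 41, 7)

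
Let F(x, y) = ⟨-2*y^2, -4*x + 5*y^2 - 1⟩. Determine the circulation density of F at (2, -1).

∂F₂/∂x = -4
∂F₁/∂y = -4*y
Scalar curl = 4*y - 4
At (2, -1): -8.

-8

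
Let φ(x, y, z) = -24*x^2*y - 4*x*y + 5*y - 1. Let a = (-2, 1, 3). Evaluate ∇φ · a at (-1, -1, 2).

73

∂φ/∂x = -48*x*y - 4*y
∂φ/∂y = -24*x^2 - 4*x + 5
∂φ/∂z = 0
∇φ at (-1, -1, 2) = (-44, -15, 0)
∇φ · a = (-44)(-2) + (-15)(1) + (0)(3) = 73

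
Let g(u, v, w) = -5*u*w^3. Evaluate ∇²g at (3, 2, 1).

∂²g/∂u² = 0
∂²g/∂v² = 0
∂²g/∂w² = -30*u*w
∇²g = -30*u*w
At (3, 2, 1): -90.

-90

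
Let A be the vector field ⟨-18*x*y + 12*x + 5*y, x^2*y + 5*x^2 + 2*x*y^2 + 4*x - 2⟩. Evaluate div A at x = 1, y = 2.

-15

∂A₁/∂x = -18*y + 12
∂A₂/∂y = x^2 + 4*x*y
∇·A = x^2 + 4*x*y - 18*y + 12
At (1, 2): -15.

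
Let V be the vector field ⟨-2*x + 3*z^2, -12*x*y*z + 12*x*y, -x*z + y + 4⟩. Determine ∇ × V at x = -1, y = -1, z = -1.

(∇×V)₁ = ∂V₃/∂y − ∂V₂/∂z = 12*x*y + 1
(∇×V)₂ = ∂V₁/∂z − ∂V₃/∂x = 7*z
(∇×V)₃ = ∂V₂/∂x − ∂V₁/∂y = -12*y*z + 12*y
∇×V = (12*x*y + 1, 7*z, -12*y*z + 12*y)
At (-1, -1, -1): (13, -7, -24).

(13, -7, -24)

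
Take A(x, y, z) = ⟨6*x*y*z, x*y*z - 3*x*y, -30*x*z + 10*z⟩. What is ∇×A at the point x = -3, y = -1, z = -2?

(-3, -42, -31)

(∇×A)₁ = ∂A₃/∂y − ∂A₂/∂z = -x*y
(∇×A)₂ = ∂A₁/∂z − ∂A₃/∂x = 6*x*y + 30*z
(∇×A)₃ = ∂A₂/∂x − ∂A₁/∂y = -6*x*z + y*z - 3*y
∇×A = (-x*y, 6*x*y + 30*z, -6*x*z + y*z - 3*y)
At (-3, -1, -2): (-3, -42, -31).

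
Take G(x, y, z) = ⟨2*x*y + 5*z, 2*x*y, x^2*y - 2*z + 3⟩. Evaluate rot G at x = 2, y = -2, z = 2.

(4, 13, -8)

(∇×G)₁ = ∂G₃/∂y − ∂G₂/∂z = x^2
(∇×G)₂ = ∂G₁/∂z − ∂G₃/∂x = -2*x*y + 5
(∇×G)₃ = ∂G₂/∂x − ∂G₁/∂y = -2*x + 2*y
∇×G = (x^2, -2*x*y + 5, -2*x + 2*y)
At (2, -2, 2): (4, 13, -8).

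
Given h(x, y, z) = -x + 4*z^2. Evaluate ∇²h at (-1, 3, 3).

8

∂²h/∂x² = 0
∂²h/∂y² = 0
∂²h/∂z² = 8
∇²h = 8
At (-1, 3, 3): 8.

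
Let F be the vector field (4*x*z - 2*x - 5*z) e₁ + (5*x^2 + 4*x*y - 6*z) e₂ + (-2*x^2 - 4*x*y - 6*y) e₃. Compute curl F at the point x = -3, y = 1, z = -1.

(12, -25, -26)

(∇×F)₁ = ∂F₃/∂y − ∂F₂/∂z = -4*x
(∇×F)₂ = ∂F₁/∂z − ∂F₃/∂x = 8*x + 4*y - 5
(∇×F)₃ = ∂F₂/∂x − ∂F₁/∂y = 10*x + 4*y
∇×F = (-4*x, 8*x + 4*y - 5, 10*x + 4*y)
At (-3, 1, -1): (12, -25, -26).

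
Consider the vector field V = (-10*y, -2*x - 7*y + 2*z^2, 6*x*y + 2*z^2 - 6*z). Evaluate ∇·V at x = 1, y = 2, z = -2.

-21

∂V₁/∂x = 0
∂V₂/∂y = -7
∂V₃/∂z = 4*z - 6
∇·V = 4*z - 13
At (1, 2, -2): -21.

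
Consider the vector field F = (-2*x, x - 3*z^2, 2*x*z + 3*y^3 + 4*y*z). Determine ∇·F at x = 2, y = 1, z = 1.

6

∂F₁/∂x = -2
∂F₂/∂y = 0
∂F₃/∂z = 2*x + 4*y
∇·F = 2*x + 4*y - 2
At (2, 1, 1): 6.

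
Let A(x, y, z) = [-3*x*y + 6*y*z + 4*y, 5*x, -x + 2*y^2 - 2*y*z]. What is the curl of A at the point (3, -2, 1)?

(∇×A)₁ = ∂A₃/∂y − ∂A₂/∂z = 4*y - 2*z
(∇×A)₂ = ∂A₁/∂z − ∂A₃/∂x = 6*y + 1
(∇×A)₃ = ∂A₂/∂x − ∂A₁/∂y = 3*x - 6*z + 1
∇×A = (4*y - 2*z, 6*y + 1, 3*x - 6*z + 1)
At (3, -2, 1): (-10, -11, 4).

(-10, -11, 4)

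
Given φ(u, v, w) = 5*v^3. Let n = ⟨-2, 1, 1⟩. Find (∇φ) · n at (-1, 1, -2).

∂φ/∂u = 0
∂φ/∂v = 15*v^2
∂φ/∂w = 0
∇φ at (-1, 1, -2) = (0, 15, 0)
∇φ · n = (0)(-2) + (15)(1) + (0)(1) = 15

15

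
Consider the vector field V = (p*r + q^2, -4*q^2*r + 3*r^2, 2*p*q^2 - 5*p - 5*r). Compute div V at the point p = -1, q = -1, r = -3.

-32

∂V₁/∂p = r
∂V₂/∂q = -8*q*r
∂V₃/∂r = -5
∇·V = -8*q*r + r - 5
At (-1, -1, -3): -32.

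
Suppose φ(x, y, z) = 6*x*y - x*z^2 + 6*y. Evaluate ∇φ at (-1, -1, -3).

(-15, 0, -6)

∂φ/∂x = 6*y - z^2
∂φ/∂y = 6*x + 6
∂φ/∂z = -2*x*z
∇φ = (6*y - z^2, 6*x + 6, -2*x*z)
At (-1, -1, -3): (-15, 0, -6).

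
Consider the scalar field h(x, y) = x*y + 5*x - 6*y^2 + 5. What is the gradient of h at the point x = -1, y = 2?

∂h/∂x = y + 5
∂h/∂y = x - 12*y
∇h = (y + 5, x - 12*y)
At (-1, 2): (7, -25).

(7, -25)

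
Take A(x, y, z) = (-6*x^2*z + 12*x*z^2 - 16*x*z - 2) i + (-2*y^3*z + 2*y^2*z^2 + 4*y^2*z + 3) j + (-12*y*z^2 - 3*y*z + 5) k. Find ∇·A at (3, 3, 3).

-255

∂A₁/∂x = -12*x*z + 12*z^2 - 16*z
∂A₂/∂y = -6*y^2*z + 4*y*z^2 + 8*y*z
∂A₃/∂z = -24*y*z - 3*y
∇·A = -12*x*z - 6*y^2*z + 4*y*z^2 - 16*y*z - 3*y + 12*z^2 - 16*z
At (3, 3, 3): -255.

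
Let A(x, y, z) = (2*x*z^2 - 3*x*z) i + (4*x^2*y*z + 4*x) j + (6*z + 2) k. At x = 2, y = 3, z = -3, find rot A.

(∇×A)₁ = ∂A₃/∂y − ∂A₂/∂z = -4*x^2*y
(∇×A)₂ = ∂A₁/∂z − ∂A₃/∂x = 4*x*z - 3*x
(∇×A)₃ = ∂A₂/∂x − ∂A₁/∂y = 8*x*y*z + 4
∇×A = (-4*x^2*y, 4*x*z - 3*x, 8*x*y*z + 4)
At (2, 3, -3): (-48, -30, -140).

(-48, -30, -140)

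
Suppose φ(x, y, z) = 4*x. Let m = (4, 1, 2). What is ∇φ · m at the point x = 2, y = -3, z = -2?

16

∂φ/∂x = 4
∂φ/∂y = 0
∂φ/∂z = 0
∇φ at (2, -3, -2) = (4, 0, 0)
∇φ · m = (4)(4) + (0)(1) + (0)(2) = 16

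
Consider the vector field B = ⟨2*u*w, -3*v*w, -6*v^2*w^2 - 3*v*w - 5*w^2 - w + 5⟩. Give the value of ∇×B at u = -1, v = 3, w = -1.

(∇×B)₁ = ∂B₃/∂v − ∂B₂/∂w = -12*v*w^2 + 3*v - 3*w
(∇×B)₂ = ∂B₁/∂w − ∂B₃/∂u = 2*u
(∇×B)₃ = ∂B₂/∂u − ∂B₁/∂v = 0
∇×B = (-12*v*w^2 + 3*v - 3*w, 2*u, 0)
At (-1, 3, -1): (-24, -2, 0).

(-24, -2, 0)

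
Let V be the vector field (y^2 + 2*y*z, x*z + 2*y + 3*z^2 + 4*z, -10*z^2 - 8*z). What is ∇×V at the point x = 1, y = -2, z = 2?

(-17, -4, 2)

(∇×V)₁ = ∂V₃/∂y − ∂V₂/∂z = -x - 6*z - 4
(∇×V)₂ = ∂V₁/∂z − ∂V₃/∂x = 2*y
(∇×V)₃ = ∂V₂/∂x − ∂V₁/∂y = -2*y - z
∇×V = (-x - 6*z - 4, 2*y, -2*y - z)
At (1, -2, 2): (-17, -4, 2).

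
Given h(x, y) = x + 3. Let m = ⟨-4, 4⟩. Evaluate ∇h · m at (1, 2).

-4

∂h/∂x = 1
∂h/∂y = 0
∇h at (1, 2) = (1, 0)
∇h · m = (1)(-4) + (0)(4) = -4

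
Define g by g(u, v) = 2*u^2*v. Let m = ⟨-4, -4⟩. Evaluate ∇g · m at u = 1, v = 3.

-56

∂g/∂u = 4*u*v
∂g/∂v = 2*u^2
∇g at (1, 3) = (12, 2)
∇g · m = (12)(-4) + (2)(-4) = -56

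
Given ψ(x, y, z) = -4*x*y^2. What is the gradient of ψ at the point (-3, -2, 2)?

(-16, -48, 0)

∂ψ/∂x = -4*y^2
∂ψ/∂y = -8*x*y
∂ψ/∂z = 0
∇ψ = (-4*y^2, -8*x*y, 0)
At (-3, -2, 2): (-16, -48, 0).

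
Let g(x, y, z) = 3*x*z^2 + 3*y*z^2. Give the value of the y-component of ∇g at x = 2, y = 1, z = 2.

12

(∇g)_2 = ∂g/∂y = 3*z^2
At (2, 1, 2): 12.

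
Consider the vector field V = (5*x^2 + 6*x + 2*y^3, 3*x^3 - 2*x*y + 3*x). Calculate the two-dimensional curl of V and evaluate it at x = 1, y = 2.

-16

∂V₂/∂x = 9*x^2 - 2*y + 3
∂V₁/∂y = 6*y^2
Scalar curl = 9*x^2 - 6*y^2 - 2*y + 3
At (1, 2): -16.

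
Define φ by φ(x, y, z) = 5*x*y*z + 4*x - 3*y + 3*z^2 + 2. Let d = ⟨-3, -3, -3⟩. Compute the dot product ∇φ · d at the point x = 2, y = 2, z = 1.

-141

∂φ/∂x = 5*y*z + 4
∂φ/∂y = 5*x*z - 3
∂φ/∂z = 5*x*y + 6*z
∇φ at (2, 2, 1) = (14, 7, 26)
∇φ · d = (14)(-3) + (7)(-3) + (26)(-3) = -141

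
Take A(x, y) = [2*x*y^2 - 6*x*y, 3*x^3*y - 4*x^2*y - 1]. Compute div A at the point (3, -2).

65

∂A₁/∂x = 2*y^2 - 6*y
∂A₂/∂y = 3*x^3 - 4*x^2
∇·A = 3*x^3 - 4*x^2 + 2*y^2 - 6*y
At (3, -2): 65.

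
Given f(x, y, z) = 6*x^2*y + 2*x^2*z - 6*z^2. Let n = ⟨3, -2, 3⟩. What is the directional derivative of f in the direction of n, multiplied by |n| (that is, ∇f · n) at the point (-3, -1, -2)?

198

∂f/∂x = 12*x*y + 4*x*z
∂f/∂y = 6*x^2
∂f/∂z = 2*x^2 - 12*z
∇f at (-3, -1, -2) = (60, 54, 42)
∇f · n = (60)(3) + (54)(-2) + (42)(3) = 198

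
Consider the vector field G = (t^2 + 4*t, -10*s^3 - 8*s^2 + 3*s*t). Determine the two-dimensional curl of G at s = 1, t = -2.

∂G₂/∂s = -30*s^2 - 16*s + 3*t
∂G₁/∂t = 2*t + 4
Scalar curl = -30*s^2 - 16*s + t - 4
At (1, -2): -52.

-52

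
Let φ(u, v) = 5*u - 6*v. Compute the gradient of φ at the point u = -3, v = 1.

∂φ/∂u = 5
∂φ/∂v = -6
∇φ = (5, -6)
At (-3, 1): (5, -6).

(5, -6)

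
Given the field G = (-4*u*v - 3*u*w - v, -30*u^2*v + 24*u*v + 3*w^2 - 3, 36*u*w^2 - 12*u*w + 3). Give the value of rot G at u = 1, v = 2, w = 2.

(∇×G)₁ = ∂G₃/∂v − ∂G₂/∂w = -6*w
(∇×G)₂ = ∂G₁/∂w − ∂G₃/∂u = -3*u - 36*w^2 + 12*w
(∇×G)₃ = ∂G₂/∂u − ∂G₁/∂v = -60*u*v + 4*u + 24*v + 1
∇×G = (-6*w, -3*u - 36*w^2 + 12*w, -60*u*v + 4*u + 24*v + 1)
At (1, 2, 2): (-12, -123, -67).

(-12, -123, -67)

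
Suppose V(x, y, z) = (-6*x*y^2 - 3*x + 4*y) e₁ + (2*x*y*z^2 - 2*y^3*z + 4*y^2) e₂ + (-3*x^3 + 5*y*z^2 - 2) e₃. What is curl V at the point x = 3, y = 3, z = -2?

(∇×V)₁ = ∂V₃/∂y − ∂V₂/∂z = -4*x*y*z + 2*y^3 + 5*z^2
(∇×V)₂ = ∂V₁/∂z − ∂V₃/∂x = 9*x^2
(∇×V)₃ = ∂V₂/∂x − ∂V₁/∂y = 12*x*y + 2*y*z^2 - 4
∇×V = (-4*x*y*z + 2*y^3 + 5*z^2, 9*x^2, 12*x*y + 2*y*z^2 - 4)
At (3, 3, -2): (146, 81, 128).

(146, 81, 128)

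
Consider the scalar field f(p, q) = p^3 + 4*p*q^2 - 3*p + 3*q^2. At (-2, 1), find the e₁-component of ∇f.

(∇f)_1 = ∂f/∂p = 3*p^2 + 4*q^2 - 3
At (-2, 1): 13.

13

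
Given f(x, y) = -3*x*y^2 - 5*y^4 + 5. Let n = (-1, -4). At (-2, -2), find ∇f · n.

-532

∂f/∂x = -3*y^2
∂f/∂y = -6*x*y - 20*y^3
∇f at (-2, -2) = (-12, 136)
∇f · n = (-12)(-1) + (136)(-4) = -532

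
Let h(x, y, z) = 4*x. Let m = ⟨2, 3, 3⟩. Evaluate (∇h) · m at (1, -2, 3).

8

∂h/∂x = 4
∂h/∂y = 0
∂h/∂z = 0
∇h at (1, -2, 3) = (4, 0, 0)
∇h · m = (4)(2) + (0)(3) + (0)(3) = 8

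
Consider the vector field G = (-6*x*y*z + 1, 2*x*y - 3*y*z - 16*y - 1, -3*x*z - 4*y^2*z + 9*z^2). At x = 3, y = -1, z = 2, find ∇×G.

(13, 24, 34)

(∇×G)₁ = ∂G₃/∂y − ∂G₂/∂z = -8*y*z + 3*y
(∇×G)₂ = ∂G₁/∂z − ∂G₃/∂x = -6*x*y + 3*z
(∇×G)₃ = ∂G₂/∂x − ∂G₁/∂y = 6*x*z + 2*y
∇×G = (-8*y*z + 3*y, -6*x*y + 3*z, 6*x*z + 2*y)
At (3, -1, 2): (13, 24, 34).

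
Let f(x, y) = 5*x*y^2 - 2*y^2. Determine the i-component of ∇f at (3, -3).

(∇f)_1 = ∂f/∂x = 5*y^2
At (3, -3): 45.

45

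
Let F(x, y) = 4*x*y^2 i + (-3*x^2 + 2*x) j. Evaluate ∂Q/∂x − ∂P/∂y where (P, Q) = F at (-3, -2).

∂F₂/∂x = -6*x + 2
∂F₁/∂y = 8*x*y
Scalar curl = -8*x*y - 6*x + 2
At (-3, -2): -28.

-28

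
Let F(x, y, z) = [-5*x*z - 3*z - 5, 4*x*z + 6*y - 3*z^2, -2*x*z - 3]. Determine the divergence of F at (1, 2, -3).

∂F₁/∂x = -5*z
∂F₂/∂y = 6
∂F₃/∂z = -2*x
∇·F = -2*x - 5*z + 6
At (1, 2, -3): 19.

19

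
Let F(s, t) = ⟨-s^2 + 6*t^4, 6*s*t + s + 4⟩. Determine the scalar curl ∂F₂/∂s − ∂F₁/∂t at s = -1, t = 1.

∂F₂/∂s = 6*t + 1
∂F₁/∂t = 24*t^3
Scalar curl = -24*t^3 + 6*t + 1
At (-1, 1): -17.

-17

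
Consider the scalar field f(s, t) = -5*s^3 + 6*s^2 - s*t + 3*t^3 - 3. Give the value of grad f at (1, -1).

∂f/∂s = -15*s^2 + 12*s - t
∂f/∂t = -s + 9*t^2
∇f = (-15*s^2 + 12*s - t, -s + 9*t^2)
At (1, -1): (-2, 8).

(-2, 8)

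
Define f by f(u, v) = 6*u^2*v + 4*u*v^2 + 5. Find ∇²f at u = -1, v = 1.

4

∂²f/∂u² = 12*v
∂²f/∂v² = 8*u
∇²f = 8*u + 12*v
At (-1, 1): 4.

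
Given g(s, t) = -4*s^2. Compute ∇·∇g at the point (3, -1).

-8

∂²g/∂s² = -8
∂²g/∂t² = 0
∇²g = -8
At (3, -1): -8.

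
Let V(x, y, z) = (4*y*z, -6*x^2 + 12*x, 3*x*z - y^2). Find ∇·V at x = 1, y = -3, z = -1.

3

∂V₁/∂x = 0
∂V₂/∂y = 0
∂V₃/∂z = 3*x
∇·V = 3*x
At (1, -3, -1): 3.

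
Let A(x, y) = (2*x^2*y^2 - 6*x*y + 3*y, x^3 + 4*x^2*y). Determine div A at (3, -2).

∂A₁/∂x = 4*x*y^2 - 6*y
∂A₂/∂y = 4*x^2
∇·A = 4*x^2 + 4*x*y^2 - 6*y
At (3, -2): 96.

96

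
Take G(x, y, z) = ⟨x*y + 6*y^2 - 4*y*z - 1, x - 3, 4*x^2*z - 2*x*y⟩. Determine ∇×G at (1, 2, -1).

(∇×G)₁ = ∂G₃/∂y − ∂G₂/∂z = -2*x
(∇×G)₂ = ∂G₁/∂z − ∂G₃/∂x = -8*x*z - 2*y
(∇×G)₃ = ∂G₂/∂x − ∂G₁/∂y = -x - 12*y + 4*z + 1
∇×G = (-2*x, -8*x*z - 2*y, -x - 12*y + 4*z + 1)
At (1, 2, -1): (-2, 4, -28).

(-2, 4, -28)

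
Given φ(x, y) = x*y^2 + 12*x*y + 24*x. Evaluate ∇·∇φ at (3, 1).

6

∂²φ/∂x² = 0
∂²φ/∂y² = 2*x
∇²φ = 2*x
At (3, 1): 6.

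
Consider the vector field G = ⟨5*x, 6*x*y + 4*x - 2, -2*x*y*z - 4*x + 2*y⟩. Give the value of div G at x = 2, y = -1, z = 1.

∂G₁/∂x = 5
∂G₂/∂y = 6*x
∂G₃/∂z = -2*x*y
∇·G = -2*x*y + 6*x + 5
At (2, -1, 1): 21.

21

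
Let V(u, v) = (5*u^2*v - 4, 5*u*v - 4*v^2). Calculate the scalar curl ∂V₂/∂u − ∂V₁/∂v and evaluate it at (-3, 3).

-30

∂V₂/∂u = 5*v
∂V₁/∂v = 5*u^2
Scalar curl = -5*u^2 + 5*v
At (-3, 3): -30.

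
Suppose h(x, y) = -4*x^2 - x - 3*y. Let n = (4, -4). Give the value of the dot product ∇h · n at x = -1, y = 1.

40

∂h/∂x = -8*x - 1
∂h/∂y = -3
∇h at (-1, 1) = (7, -3)
∇h · n = (7)(4) + (-3)(-4) = 40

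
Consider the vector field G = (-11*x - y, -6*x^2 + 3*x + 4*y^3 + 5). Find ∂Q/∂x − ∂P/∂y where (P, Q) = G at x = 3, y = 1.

-32

∂G₂/∂x = -12*x + 3
∂G₁/∂y = -1
Scalar curl = -12*x + 4
At (3, 1): -32.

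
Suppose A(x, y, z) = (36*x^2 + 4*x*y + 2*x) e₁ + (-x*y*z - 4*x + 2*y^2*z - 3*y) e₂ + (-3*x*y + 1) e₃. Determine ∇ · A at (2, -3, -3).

173

∂A₁/∂x = 72*x + 4*y + 2
∂A₂/∂y = -x*z + 4*y*z - 3
∂A₃/∂z = 0
∇·A = -x*z + 72*x + 4*y*z + 4*y - 1
At (2, -3, -3): 173.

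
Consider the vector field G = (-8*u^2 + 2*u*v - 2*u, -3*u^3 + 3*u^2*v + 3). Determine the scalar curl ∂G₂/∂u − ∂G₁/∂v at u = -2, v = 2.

-56

∂G₂/∂u = -9*u^2 + 6*u*v
∂G₁/∂v = 2*u
Scalar curl = -9*u^2 + 6*u*v - 2*u
At (-2, 2): -56.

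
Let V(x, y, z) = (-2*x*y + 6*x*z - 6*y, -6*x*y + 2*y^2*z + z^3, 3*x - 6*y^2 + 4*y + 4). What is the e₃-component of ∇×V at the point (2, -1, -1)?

16

(∇×V)_3 = ∂V₂/∂x − ∂V₁/∂y
= -6*y − (-2*x - 6)
= 2*x - 6*y + 6
At (2, -1, -1): 16.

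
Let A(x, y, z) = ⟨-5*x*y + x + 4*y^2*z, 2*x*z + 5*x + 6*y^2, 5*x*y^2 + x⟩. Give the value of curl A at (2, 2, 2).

(36, -5, -13)

(∇×A)₁ = ∂A₃/∂y − ∂A₂/∂z = 10*x*y - 2*x
(∇×A)₂ = ∂A₁/∂z − ∂A₃/∂x = -y^2 - 1
(∇×A)₃ = ∂A₂/∂x − ∂A₁/∂y = 5*x - 8*y*z + 2*z + 5
∇×A = (10*x*y - 2*x, -y^2 - 1, 5*x - 8*y*z + 2*z + 5)
At (2, 2, 2): (36, -5, -13).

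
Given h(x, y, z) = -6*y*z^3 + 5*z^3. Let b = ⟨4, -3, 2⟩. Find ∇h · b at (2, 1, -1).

-24

∂h/∂x = 0
∂h/∂y = -6*z^3
∂h/∂z = -18*y*z^2 + 15*z^2
∇h at (2, 1, -1) = (0, 6, -3)
∇h · b = (0)(4) + (6)(-3) + (-3)(2) = -24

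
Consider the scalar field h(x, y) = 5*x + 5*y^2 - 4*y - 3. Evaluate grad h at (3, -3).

∂h/∂x = 5
∂h/∂y = 10*y - 4
∇h = (5, 10*y - 4)
At (3, -3): (5, -34).

(5, -34)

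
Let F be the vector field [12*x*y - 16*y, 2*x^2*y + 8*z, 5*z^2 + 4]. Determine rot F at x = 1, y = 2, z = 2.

(∇×F)₁ = ∂F₃/∂y − ∂F₂/∂z = -8
(∇×F)₂ = ∂F₁/∂z − ∂F₃/∂x = 0
(∇×F)₃ = ∂F₂/∂x − ∂F₁/∂y = 4*x*y - 12*x + 16
∇×F = (-8, 0, 4*x*y - 12*x + 16)
At (1, 2, 2): (-8, 0, 12).

(-8, 0, 12)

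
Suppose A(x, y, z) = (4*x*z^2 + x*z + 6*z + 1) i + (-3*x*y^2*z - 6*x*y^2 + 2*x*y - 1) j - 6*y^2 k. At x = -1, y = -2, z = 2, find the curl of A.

(12, -11, -52)

(∇×A)₁ = ∂A₃/∂y − ∂A₂/∂z = 3*x*y^2 - 12*y
(∇×A)₂ = ∂A₁/∂z − ∂A₃/∂x = 8*x*z + x + 6
(∇×A)₃ = ∂A₂/∂x − ∂A₁/∂y = -3*y^2*z - 6*y^2 + 2*y
∇×A = (3*x*y^2 - 12*y, 8*x*z + x + 6, -3*y^2*z - 6*y^2 + 2*y)
At (-1, -2, 2): (12, -11, -52).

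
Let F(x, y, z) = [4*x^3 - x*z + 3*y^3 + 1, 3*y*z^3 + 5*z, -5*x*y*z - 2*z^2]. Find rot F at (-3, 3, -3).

(-293, -42, -81)

(∇×F)₁ = ∂F₃/∂y − ∂F₂/∂z = -5*x*z - 9*y*z^2 - 5
(∇×F)₂ = ∂F₁/∂z − ∂F₃/∂x = -x + 5*y*z
(∇×F)₃ = ∂F₂/∂x − ∂F₁/∂y = -9*y^2
∇×F = (-5*x*z - 9*y*z^2 - 5, -x + 5*y*z, -9*y^2)
At (-3, 3, -3): (-293, -42, -81).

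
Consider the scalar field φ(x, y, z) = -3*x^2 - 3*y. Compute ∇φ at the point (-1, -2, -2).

(6, -3, 0)

∂φ/∂x = -6*x
∂φ/∂y = -3
∂φ/∂z = 0
∇φ = (-6*x, -3, 0)
At (-1, -2, -2): (6, -3, 0).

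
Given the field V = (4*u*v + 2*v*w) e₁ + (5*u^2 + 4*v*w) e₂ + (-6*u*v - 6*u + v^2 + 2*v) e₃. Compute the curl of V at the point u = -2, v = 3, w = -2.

(∇×V)₁ = ∂V₃/∂v − ∂V₂/∂w = -6*u - 2*v + 2
(∇×V)₂ = ∂V₁/∂w − ∂V₃/∂u = 8*v + 6
(∇×V)₃ = ∂V₂/∂u − ∂V₁/∂v = 6*u - 2*w
∇×V = (-6*u - 2*v + 2, 8*v + 6, 6*u - 2*w)
At (-2, 3, -2): (8, 30, -8).

(8, 30, -8)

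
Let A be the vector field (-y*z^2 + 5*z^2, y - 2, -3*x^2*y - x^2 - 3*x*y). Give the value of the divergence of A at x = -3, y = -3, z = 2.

1

∂A₁/∂x = 0
∂A₂/∂y = 1
∂A₃/∂z = 0
∇·A = 1
At (-3, -3, 2): 1.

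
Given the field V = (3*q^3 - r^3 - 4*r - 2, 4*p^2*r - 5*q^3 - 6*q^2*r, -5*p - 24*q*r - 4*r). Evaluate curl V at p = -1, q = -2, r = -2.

(68, -11, -20)

(∇×V)₁ = ∂V₃/∂q − ∂V₂/∂r = -4*p^2 + 6*q^2 - 24*r
(∇×V)₂ = ∂V₁/∂r − ∂V₃/∂p = -3*r^2 + 1
(∇×V)₃ = ∂V₂/∂p − ∂V₁/∂q = 8*p*r - 9*q^2
∇×V = (-4*p^2 + 6*q^2 - 24*r, -3*r^2 + 1, 8*p*r - 9*q^2)
At (-1, -2, -2): (68, -11, -20).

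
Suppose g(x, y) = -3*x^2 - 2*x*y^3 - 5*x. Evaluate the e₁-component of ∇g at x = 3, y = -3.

(∇g)_1 = ∂g/∂x = -6*x - 2*y^3 - 5
At (3, -3): 31.

31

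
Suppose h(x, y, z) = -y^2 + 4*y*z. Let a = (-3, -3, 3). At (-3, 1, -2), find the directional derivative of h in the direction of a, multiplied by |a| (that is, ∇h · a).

42

∂h/∂x = 0
∂h/∂y = -2*y + 4*z
∂h/∂z = 4*y
∇h at (-3, 1, -2) = (0, -10, 4)
∇h · a = (0)(-3) + (-10)(-3) + (4)(3) = 42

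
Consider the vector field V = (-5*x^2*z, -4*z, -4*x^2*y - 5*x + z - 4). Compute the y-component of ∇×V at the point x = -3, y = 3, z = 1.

(∇×V)_2 = ∂V₁/∂z − ∂V₃/∂x
= -5*x^2 − (-8*x*y - 5)
= -5*x^2 + 8*x*y + 5
At (-3, 3, 1): -112.

-112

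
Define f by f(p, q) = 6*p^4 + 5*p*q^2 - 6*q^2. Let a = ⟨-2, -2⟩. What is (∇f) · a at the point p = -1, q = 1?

82

∂f/∂p = 24*p^3 + 5*q^2
∂f/∂q = 10*p*q - 12*q
∇f at (-1, 1) = (-19, -22)
∇f · a = (-19)(-2) + (-22)(-2) = 82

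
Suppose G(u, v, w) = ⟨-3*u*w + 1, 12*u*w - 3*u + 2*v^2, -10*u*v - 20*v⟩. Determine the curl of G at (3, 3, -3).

(∇×G)₁ = ∂G₃/∂v − ∂G₂/∂w = -22*u - 20
(∇×G)₂ = ∂G₁/∂w − ∂G₃/∂u = -3*u + 10*v
(∇×G)₃ = ∂G₂/∂u − ∂G₁/∂v = 12*w - 3
∇×G = (-22*u - 20, -3*u + 10*v, 12*w - 3)
At (3, 3, -3): (-86, 21, -39).

(-86, 21, -39)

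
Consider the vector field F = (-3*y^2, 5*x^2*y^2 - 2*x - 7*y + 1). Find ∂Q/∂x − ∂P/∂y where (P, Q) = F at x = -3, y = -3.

-290

∂F₂/∂x = 10*x*y^2 - 2
∂F₁/∂y = -6*y
Scalar curl = 10*x*y^2 + 6*y - 2
At (-3, -3): -290.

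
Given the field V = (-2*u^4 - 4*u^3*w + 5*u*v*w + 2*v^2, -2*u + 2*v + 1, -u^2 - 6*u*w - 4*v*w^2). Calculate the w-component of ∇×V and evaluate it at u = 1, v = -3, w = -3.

25

(∇×V)_3 = ∂V₂/∂u − ∂V₁/∂v
= -2 − (5*u*w + 4*v)
= -5*u*w - 4*v - 2
At (1, -3, -3): 25.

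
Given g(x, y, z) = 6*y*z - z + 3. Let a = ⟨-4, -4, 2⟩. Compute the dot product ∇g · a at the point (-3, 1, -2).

∂g/∂x = 0
∂g/∂y = 6*z
∂g/∂z = 6*y - 1
∇g at (-3, 1, -2) = (0, -12, 5)
∇g · a = (0)(-4) + (-12)(-4) + (5)(2) = 58

58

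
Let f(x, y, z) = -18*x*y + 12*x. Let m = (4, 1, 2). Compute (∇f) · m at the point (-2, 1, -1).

∂f/∂x = -18*y + 12
∂f/∂y = -18*x
∂f/∂z = 0
∇f at (-2, 1, -1) = (-6, 36, 0)
∇f · m = (-6)(4) + (36)(1) + (0)(2) = 12

12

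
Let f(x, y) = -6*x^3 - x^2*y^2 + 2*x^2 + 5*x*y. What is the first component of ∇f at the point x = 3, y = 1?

-151

(∇f)_1 = ∂f/∂x = -18*x^2 - 2*x*y^2 + 4*x + 5*y
At (3, 1): -151.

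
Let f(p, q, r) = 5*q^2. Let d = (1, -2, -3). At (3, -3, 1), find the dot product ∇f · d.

60

∂f/∂p = 0
∂f/∂q = 10*q
∂f/∂r = 0
∇f at (3, -3, 1) = (0, -30, 0)
∇f · d = (0)(1) + (-30)(-2) + (0)(-3) = 60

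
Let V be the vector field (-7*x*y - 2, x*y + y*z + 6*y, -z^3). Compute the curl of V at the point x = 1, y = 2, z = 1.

(-2, 0, 9)

(∇×V)₁ = ∂V₃/∂y − ∂V₂/∂z = -y
(∇×V)₂ = ∂V₁/∂z − ∂V₃/∂x = 0
(∇×V)₃ = ∂V₂/∂x − ∂V₁/∂y = 7*x + y
∇×V = (-y, 0, 7*x + y)
At (1, 2, 1): (-2, 0, 9).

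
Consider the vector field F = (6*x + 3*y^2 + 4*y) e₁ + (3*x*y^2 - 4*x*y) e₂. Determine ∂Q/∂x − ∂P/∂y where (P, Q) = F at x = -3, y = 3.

∂F₂/∂x = 3*y^2 - 4*y
∂F₁/∂y = 6*y + 4
Scalar curl = 3*y^2 - 10*y - 4
At (-3, 3): -7.

-7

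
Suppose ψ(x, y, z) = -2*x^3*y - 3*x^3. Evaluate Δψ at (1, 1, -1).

∂²ψ/∂x² = -6*x*(2*y + 3)
∂²ψ/∂y² = 0
∂²ψ/∂z² = 0
∇²ψ = -12*x*y - 18*x
At (1, 1, -1): -30.

-30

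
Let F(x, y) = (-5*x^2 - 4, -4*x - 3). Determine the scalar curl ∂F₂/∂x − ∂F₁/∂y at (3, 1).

∂F₂/∂x = -4
∂F₁/∂y = 0
Scalar curl = -4
At (3, 1): -4.

-4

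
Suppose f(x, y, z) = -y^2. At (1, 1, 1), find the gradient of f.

∂f/∂x = 0
∂f/∂y = -2*y
∂f/∂z = 0
∇f = (0, -2*y, 0)
At (1, 1, 1): (0, -2, 0).

(0, -2, 0)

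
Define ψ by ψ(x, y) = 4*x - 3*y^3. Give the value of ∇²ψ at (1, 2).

∂²ψ/∂x² = 0
∂²ψ/∂y² = -18*y
∇²ψ = -18*y
At (1, 2): -36.

-36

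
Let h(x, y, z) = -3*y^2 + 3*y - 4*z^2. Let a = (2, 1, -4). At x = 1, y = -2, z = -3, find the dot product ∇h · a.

∂h/∂x = 0
∂h/∂y = -6*y + 3
∂h/∂z = -8*z
∇h at (1, -2, -3) = (0, 15, 24)
∇h · a = (0)(2) + (15)(1) + (24)(-4) = -81

-81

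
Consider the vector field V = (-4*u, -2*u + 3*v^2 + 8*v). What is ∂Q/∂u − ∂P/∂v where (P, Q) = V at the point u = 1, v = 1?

∂V₂/∂u = -2
∂V₁/∂v = 0
Scalar curl = -2
At (1, 1): -2.

-2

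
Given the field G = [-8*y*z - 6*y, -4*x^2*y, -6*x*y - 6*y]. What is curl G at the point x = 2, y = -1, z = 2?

(-18, 2, 38)

(∇×G)₁ = ∂G₃/∂y − ∂G₂/∂z = -6*x - 6
(∇×G)₂ = ∂G₁/∂z − ∂G₃/∂x = -2*y
(∇×G)₃ = ∂G₂/∂x − ∂G₁/∂y = -8*x*y + 8*z + 6
∇×G = (-6*x - 6, -2*y, -8*x*y + 8*z + 6)
At (2, -1, 2): (-18, 2, 38).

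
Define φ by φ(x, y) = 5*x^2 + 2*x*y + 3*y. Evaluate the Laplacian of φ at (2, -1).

∂²φ/∂x² = 10
∂²φ/∂y² = 0
∇²φ = 10
At (2, -1): 10.

10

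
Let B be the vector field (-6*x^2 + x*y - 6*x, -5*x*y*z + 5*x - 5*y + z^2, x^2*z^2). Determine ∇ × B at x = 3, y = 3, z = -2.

(49, -24, 32)

(∇×B)₁ = ∂B₃/∂y − ∂B₂/∂z = 5*x*y - 2*z
(∇×B)₂ = ∂B₁/∂z − ∂B₃/∂x = -2*x*z^2
(∇×B)₃ = ∂B₂/∂x − ∂B₁/∂y = -x - 5*y*z + 5
∇×B = (5*x*y - 2*z, -2*x*z^2, -x - 5*y*z + 5)
At (3, 3, -2): (49, -24, 32).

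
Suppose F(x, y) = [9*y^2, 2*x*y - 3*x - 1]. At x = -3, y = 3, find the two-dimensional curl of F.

-51

∂F₂/∂x = 2*y - 3
∂F₁/∂y = 18*y
Scalar curl = -16*y - 3
At (-3, 3): -51.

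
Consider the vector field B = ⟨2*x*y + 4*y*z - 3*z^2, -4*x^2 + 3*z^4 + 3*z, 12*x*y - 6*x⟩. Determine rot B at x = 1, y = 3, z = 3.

(∇×B)₁ = ∂B₃/∂y − ∂B₂/∂z = 12*x - 12*z^3 - 3
(∇×B)₂ = ∂B₁/∂z − ∂B₃/∂x = -8*y - 6*z + 6
(∇×B)₃ = ∂B₂/∂x − ∂B₁/∂y = -10*x - 4*z
∇×B = (12*x - 12*z^3 - 3, -8*y - 6*z + 6, -10*x - 4*z)
At (1, 3, 3): (-315, -36, -22).

(-315, -36, -22)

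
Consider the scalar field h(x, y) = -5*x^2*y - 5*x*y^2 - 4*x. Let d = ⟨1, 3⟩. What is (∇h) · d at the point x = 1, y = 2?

∂h/∂x = -10*x*y - 5*y^2 - 4
∂h/∂y = -5*x^2 - 10*x*y
∇h at (1, 2) = (-44, -25)
∇h · d = (-44)(1) + (-25)(3) = -119

-119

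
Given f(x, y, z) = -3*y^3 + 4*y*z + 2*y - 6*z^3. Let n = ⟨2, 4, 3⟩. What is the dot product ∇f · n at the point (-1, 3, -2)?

-528

∂f/∂x = 0
∂f/∂y = -9*y^2 + 4*z + 2
∂f/∂z = 4*y - 18*z^2
∇f at (-1, 3, -2) = (0, -87, -60)
∇f · n = (0)(2) + (-87)(4) + (-60)(3) = -528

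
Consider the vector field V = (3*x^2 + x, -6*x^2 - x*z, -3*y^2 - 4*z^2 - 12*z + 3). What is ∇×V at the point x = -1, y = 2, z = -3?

(∇×V)₁ = ∂V₃/∂y − ∂V₂/∂z = x - 6*y
(∇×V)₂ = ∂V₁/∂z − ∂V₃/∂x = 0
(∇×V)₃ = ∂V₂/∂x − ∂V₁/∂y = -12*x - z
∇×V = (x - 6*y, 0, -12*x - z)
At (-1, 2, -3): (-13, 0, 15).

(-13, 0, 15)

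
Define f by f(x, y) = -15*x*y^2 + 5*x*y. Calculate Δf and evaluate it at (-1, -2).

∂²f/∂x² = 0
∂²f/∂y² = -30*x
∇²f = -30*x
At (-1, -2): 30.

30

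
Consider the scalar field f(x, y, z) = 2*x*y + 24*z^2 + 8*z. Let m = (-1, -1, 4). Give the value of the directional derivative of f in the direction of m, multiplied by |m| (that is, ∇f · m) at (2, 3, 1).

∂f/∂x = 2*y
∂f/∂y = 2*x
∂f/∂z = 48*z + 8
∇f at (2, 3, 1) = (6, 4, 56)
∇f · m = (6)(-1) + (4)(-1) + (56)(4) = 214

214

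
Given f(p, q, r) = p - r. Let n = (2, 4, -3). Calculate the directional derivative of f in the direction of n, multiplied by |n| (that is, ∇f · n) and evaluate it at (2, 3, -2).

5

∂f/∂p = 1
∂f/∂q = 0
∂f/∂r = -1
∇f at (2, 3, -2) = (1, 0, -1)
∇f · n = (1)(2) + (0)(4) + (-1)(-3) = 5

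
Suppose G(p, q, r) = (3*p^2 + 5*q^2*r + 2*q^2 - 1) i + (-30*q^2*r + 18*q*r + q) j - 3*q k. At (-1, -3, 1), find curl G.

(321, 45, 42)

(∇×G)₁ = ∂G₃/∂q − ∂G₂/∂r = 30*q^2 - 18*q - 3
(∇×G)₂ = ∂G₁/∂r − ∂G₃/∂p = 5*q^2
(∇×G)₃ = ∂G₂/∂p − ∂G₁/∂q = -10*q*r - 4*q
∇×G = (30*q^2 - 18*q - 3, 5*q^2, -10*q*r - 4*q)
At (-1, -3, 1): (321, 45, 42).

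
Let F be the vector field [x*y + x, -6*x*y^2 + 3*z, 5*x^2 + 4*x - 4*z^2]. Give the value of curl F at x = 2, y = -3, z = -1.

(-3, -24, -56)

(∇×F)₁ = ∂F₃/∂y − ∂F₂/∂z = -3
(∇×F)₂ = ∂F₁/∂z − ∂F₃/∂x = -10*x - 4
(∇×F)₃ = ∂F₂/∂x − ∂F₁/∂y = -x - 6*y^2
∇×F = (-3, -10*x - 4, -x - 6*y^2)
At (2, -3, -1): (-3, -24, -56).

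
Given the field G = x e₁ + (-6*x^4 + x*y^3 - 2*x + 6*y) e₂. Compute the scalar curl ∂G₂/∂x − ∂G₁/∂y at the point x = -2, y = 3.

217

∂G₂/∂x = -24*x^3 + y^3 - 2
∂G₁/∂y = 0
Scalar curl = -24*x^3 + y^3 - 2
At (-2, 3): 217.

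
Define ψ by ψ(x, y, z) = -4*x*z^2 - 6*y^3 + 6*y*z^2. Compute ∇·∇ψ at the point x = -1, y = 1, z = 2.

∂²ψ/∂x² = 0
∂²ψ/∂y² = -36*y
∂²ψ/∂z² = 4*(-2*x + 3*y)
∇²ψ = -8*x - 24*y
At (-1, 1, 2): -16.

-16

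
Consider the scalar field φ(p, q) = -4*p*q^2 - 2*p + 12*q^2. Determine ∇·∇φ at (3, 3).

∂²φ/∂p² = 0
∂²φ/∂q² = 8*(-p + 3)
∇²φ = -8*p + 24
At (3, 3): 0.

0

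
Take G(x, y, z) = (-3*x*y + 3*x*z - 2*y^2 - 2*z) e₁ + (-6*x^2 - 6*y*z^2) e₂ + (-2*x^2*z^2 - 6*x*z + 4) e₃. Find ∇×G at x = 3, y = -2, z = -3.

(∇×G)₁ = ∂G₃/∂y − ∂G₂/∂z = 12*y*z
(∇×G)₂ = ∂G₁/∂z − ∂G₃/∂x = 4*x*z^2 + 3*x + 6*z - 2
(∇×G)₃ = ∂G₂/∂x − ∂G₁/∂y = -9*x + 4*y
∇×G = (12*y*z, 4*x*z^2 + 3*x + 6*z - 2, -9*x + 4*y)
At (3, -2, -3): (72, 97, -35).

(72, 97, -35)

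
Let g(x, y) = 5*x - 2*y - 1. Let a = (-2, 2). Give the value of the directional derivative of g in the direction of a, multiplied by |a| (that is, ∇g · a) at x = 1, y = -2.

-14

∂g/∂x = 5
∂g/∂y = -2
∇g at (1, -2) = (5, -2)
∇g · a = (5)(-2) + (-2)(2) = -14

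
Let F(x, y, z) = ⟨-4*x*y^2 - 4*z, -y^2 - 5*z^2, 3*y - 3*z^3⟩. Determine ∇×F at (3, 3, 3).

(33, -4, 72)

(∇×F)₁ = ∂F₃/∂y − ∂F₂/∂z = 10*z + 3
(∇×F)₂ = ∂F₁/∂z − ∂F₃/∂x = -4
(∇×F)₃ = ∂F₂/∂x − ∂F₁/∂y = 8*x*y
∇×F = (10*z + 3, -4, 8*x*y)
At (3, 3, 3): (33, -4, 72).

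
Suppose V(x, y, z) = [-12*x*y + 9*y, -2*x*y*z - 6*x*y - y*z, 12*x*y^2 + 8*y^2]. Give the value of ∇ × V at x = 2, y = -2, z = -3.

(∇×V)₁ = ∂V₃/∂y − ∂V₂/∂z = 26*x*y + 17*y
(∇×V)₂ = ∂V₁/∂z − ∂V₃/∂x = -12*y^2
(∇×V)₃ = ∂V₂/∂x − ∂V₁/∂y = 12*x - 2*y*z - 6*y - 9
∇×V = (26*x*y + 17*y, -12*y^2, 12*x - 2*y*z - 6*y - 9)
At (2, -2, -3): (-138, -48, 15).

(-138, -48, 15)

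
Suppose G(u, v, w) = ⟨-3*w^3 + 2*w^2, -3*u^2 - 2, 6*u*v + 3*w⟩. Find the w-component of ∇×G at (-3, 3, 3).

18

(∇×G)_3 = ∂G₂/∂u − ∂G₁/∂v
= -6*u − (0)
= -6*u
At (-3, 3, 3): 18.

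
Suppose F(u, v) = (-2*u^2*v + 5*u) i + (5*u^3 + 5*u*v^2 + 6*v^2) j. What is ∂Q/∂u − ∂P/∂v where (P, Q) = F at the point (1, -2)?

∂F₂/∂u = 15*u^2 + 5*v^2
∂F₁/∂v = -2*u^2
Scalar curl = 17*u^2 + 5*v^2
At (1, -2): 37.

37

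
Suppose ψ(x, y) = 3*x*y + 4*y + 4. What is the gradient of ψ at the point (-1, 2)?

(6, 1)

∂ψ/∂x = 3*y
∂ψ/∂y = 3*x + 4
∇ψ = (3*y, 3*x + 4)
At (-1, 2): (6, 1).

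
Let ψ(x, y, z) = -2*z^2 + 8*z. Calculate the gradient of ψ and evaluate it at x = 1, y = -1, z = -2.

(0, 0, 16)

∂ψ/∂x = 0
∂ψ/∂y = 0
∂ψ/∂z = -4*z + 8
∇ψ = (0, 0, -4*z + 8)
At (1, -1, -2): (0, 0, 16).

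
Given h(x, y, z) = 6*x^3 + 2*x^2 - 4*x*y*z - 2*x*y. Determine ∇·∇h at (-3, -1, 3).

-104

∂²h/∂x² = 4*(9*x + 1)
∂²h/∂y² = 0
∂²h/∂z² = 0
∇²h = 36*x + 4
At (-3, -1, 3): -104.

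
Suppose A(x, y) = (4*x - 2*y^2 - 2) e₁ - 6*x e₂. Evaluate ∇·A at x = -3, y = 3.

∂A₁/∂x = 4
∂A₂/∂y = 0
∇·A = 4
At (-3, 3): 4.

4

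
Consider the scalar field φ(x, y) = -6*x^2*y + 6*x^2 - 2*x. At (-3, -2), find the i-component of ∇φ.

-110

(∇φ)_1 = ∂φ/∂x = -12*x*y + 12*x - 2
At (-3, -2): -110.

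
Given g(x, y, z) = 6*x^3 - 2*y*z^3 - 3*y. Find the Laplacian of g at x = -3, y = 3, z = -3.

∂²g/∂x² = 36*x
∂²g/∂y² = 0
∂²g/∂z² = -12*y*z
∇²g = 36*x - 12*y*z
At (-3, 3, -3): 0.

0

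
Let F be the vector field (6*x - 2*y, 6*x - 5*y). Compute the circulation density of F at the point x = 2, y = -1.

∂F₂/∂x = 6
∂F₁/∂y = -2
Scalar curl = 8
At (2, -1): 8.

8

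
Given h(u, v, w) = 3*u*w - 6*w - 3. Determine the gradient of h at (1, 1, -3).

(-9, 0, -3)

∂h/∂u = 3*w
∂h/∂v = 0
∂h/∂w = 3*u - 6
∇h = (3*w, 0, 3*u - 6)
At (1, 1, -3): (-9, 0, -3).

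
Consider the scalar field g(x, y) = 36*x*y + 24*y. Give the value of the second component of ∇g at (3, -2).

(∇g)_2 = ∂g/∂y = 36*x + 24
At (3, -2): 132.

132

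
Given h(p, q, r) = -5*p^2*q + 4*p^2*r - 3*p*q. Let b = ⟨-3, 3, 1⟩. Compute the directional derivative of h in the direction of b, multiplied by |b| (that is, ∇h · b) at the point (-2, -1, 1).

∂h/∂p = -10*p*q + 8*p*r - 3*q
∂h/∂q = -5*p^2 - 3*p
∂h/∂r = 4*p^2
∇h at (-2, -1, 1) = (-33, -14, 16)
∇h · b = (-33)(-3) + (-14)(3) + (16)(1) = 73

73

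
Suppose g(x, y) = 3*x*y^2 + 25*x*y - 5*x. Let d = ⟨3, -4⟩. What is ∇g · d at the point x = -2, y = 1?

∂g/∂x = 3*y^2 + 25*y - 5
∂g/∂y = 6*x*y + 25*x
∇g at (-2, 1) = (23, -62)
∇g · d = (23)(3) + (-62)(-4) = 317

317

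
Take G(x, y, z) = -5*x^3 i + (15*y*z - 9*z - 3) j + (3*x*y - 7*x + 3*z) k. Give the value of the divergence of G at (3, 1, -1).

-147

∂G₁/∂x = -15*x^2
∂G₂/∂y = 15*z
∂G₃/∂z = 3
∇·G = -15*x^2 + 15*z + 3
At (3, 1, -1): -147.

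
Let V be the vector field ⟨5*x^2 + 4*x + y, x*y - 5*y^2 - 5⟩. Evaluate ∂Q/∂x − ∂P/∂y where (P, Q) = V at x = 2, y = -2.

∂V₂/∂x = y
∂V₁/∂y = 1
Scalar curl = y - 1
At (2, -2): -3.

-3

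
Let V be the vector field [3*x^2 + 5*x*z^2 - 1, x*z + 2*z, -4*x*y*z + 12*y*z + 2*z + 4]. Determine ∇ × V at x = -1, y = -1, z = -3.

(-49, 42, -3)

(∇×V)₁ = ∂V₃/∂y − ∂V₂/∂z = -4*x*z - x + 12*z - 2
(∇×V)₂ = ∂V₁/∂z − ∂V₃/∂x = 10*x*z + 4*y*z
(∇×V)₃ = ∂V₂/∂x − ∂V₁/∂y = z
∇×V = (-4*x*z - x + 12*z - 2, 10*x*z + 4*y*z, z)
At (-1, -1, -3): (-49, 42, -3).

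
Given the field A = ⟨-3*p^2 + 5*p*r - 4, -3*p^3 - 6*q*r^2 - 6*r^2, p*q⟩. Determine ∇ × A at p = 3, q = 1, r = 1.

(∇×A)₁ = ∂A₃/∂q − ∂A₂/∂r = p + 12*q*r + 12*r
(∇×A)₂ = ∂A₁/∂r − ∂A₃/∂p = 5*p - q
(∇×A)₃ = ∂A₂/∂p − ∂A₁/∂q = -9*p^2
∇×A = (p + 12*q*r + 12*r, 5*p - q, -9*p^2)
At (3, 1, 1): (27, 14, -81).

(27, 14, -81)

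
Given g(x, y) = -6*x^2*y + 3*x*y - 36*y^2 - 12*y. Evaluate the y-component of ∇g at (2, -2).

114

(∇g)_2 = ∂g/∂y = -6*x^2 + 3*x - 72*y - 12
At (2, -2): 114.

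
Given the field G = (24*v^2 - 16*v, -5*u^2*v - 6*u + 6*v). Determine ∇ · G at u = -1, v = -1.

∂G₁/∂u = 0
∂G₂/∂v = -5*u^2 + 6
∇·G = -5*u^2 + 6
At (-1, -1): 1.

1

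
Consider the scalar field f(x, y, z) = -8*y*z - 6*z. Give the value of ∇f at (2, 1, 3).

(0, -24, -14)

∂f/∂x = 0
∂f/∂y = -8*z
∂f/∂z = -8*y - 6
∇f = (0, -8*z, -8*y - 6)
At (2, 1, 3): (0, -24, -14).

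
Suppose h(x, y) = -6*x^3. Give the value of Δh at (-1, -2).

36

∂²h/∂x² = -36*x
∂²h/∂y² = 0
∇²h = -36*x
At (-1, -2): 36.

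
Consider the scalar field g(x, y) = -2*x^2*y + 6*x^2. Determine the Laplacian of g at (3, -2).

∂²g/∂x² = 4*(-y + 3)
∂²g/∂y² = 0
∇²g = -4*y + 12
At (3, -2): 20.

20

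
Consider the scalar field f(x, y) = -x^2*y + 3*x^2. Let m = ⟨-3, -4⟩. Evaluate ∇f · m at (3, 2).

18

∂f/∂x = -2*x*y + 6*x
∂f/∂y = -x^2
∇f at (3, 2) = (6, -9)
∇f · m = (6)(-3) + (-9)(-4) = 18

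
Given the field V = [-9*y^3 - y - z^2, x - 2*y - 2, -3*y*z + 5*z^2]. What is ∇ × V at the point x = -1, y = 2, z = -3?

(9, 6, 110)

(∇×V)₁ = ∂V₃/∂y − ∂V₂/∂z = -3*z
(∇×V)₂ = ∂V₁/∂z − ∂V₃/∂x = -2*z
(∇×V)₃ = ∂V₂/∂x − ∂V₁/∂y = 27*y^2 + 2
∇×V = (-3*z, -2*z, 27*y^2 + 2)
At (-1, 2, -3): (9, 6, 110).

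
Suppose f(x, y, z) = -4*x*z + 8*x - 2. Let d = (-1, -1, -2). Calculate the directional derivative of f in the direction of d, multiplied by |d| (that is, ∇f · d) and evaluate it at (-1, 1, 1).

∂f/∂x = -4*z + 8
∂f/∂y = 0
∂f/∂z = -4*x
∇f at (-1, 1, 1) = (4, 0, 4)
∇f · d = (4)(-1) + (0)(-1) + (4)(-2) = -12

-12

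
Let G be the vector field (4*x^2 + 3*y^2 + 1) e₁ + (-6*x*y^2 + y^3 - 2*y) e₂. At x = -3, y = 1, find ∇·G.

∂G₁/∂x = 8*x
∂G₂/∂y = -12*x*y + 3*y^2 - 2
∇·G = -12*x*y + 8*x + 3*y^2 - 2
At (-3, 1): 13.

13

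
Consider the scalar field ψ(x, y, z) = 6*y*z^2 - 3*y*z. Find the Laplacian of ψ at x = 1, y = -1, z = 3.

-12

∂²ψ/∂x² = 0
∂²ψ/∂y² = 0
∂²ψ/∂z² = 12*y
∇²ψ = 12*y
At (1, -1, 3): -12.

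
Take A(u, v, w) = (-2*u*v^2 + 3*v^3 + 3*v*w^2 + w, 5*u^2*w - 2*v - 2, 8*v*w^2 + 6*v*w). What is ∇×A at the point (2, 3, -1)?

(∇×A)₁ = ∂A₃/∂v − ∂A₂/∂w = -5*u^2 + 8*w^2 + 6*w
(∇×A)₂ = ∂A₁/∂w − ∂A₃/∂u = 6*v*w + 1
(∇×A)₃ = ∂A₂/∂u − ∂A₁/∂v = 4*u*v + 10*u*w - 9*v^2 - 3*w^2
∇×A = (-5*u^2 + 8*w^2 + 6*w, 6*v*w + 1, 4*u*v + 10*u*w - 9*v^2 - 3*w^2)
At (2, 3, -1): (-18, -17, -80).

(-18, -17, -80)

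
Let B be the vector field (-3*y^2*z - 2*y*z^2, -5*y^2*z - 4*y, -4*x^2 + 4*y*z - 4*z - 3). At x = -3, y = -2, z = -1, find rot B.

(16, -44, 14)

(∇×B)₁ = ∂B₃/∂y − ∂B₂/∂z = 5*y^2 + 4*z
(∇×B)₂ = ∂B₁/∂z − ∂B₃/∂x = 8*x - 3*y^2 - 4*y*z
(∇×B)₃ = ∂B₂/∂x − ∂B₁/∂y = 6*y*z + 2*z^2
∇×B = (5*y^2 + 4*z, 8*x - 3*y^2 - 4*y*z, 6*y*z + 2*z^2)
At (-3, -2, -1): (16, -44, 14).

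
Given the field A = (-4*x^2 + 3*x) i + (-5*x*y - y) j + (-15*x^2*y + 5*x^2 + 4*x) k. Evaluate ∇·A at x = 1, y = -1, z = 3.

∂A₁/∂x = -8*x + 3
∂A₂/∂y = -5*x - 1
∂A₃/∂z = 0
∇·A = -13*x + 2
At (1, -1, 3): -11.

-11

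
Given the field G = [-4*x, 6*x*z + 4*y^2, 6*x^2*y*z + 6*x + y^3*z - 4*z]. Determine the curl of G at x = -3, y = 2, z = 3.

(216, 210, 18)

(∇×G)₁ = ∂G₃/∂y − ∂G₂/∂z = 6*x^2*z - 6*x + 3*y^2*z
(∇×G)₂ = ∂G₁/∂z − ∂G₃/∂x = -12*x*y*z - 6
(∇×G)₃ = ∂G₂/∂x − ∂G₁/∂y = 6*z
∇×G = (6*x^2*z - 6*x + 3*y^2*z, -12*x*y*z - 6, 6*z)
At (-3, 2, 3): (216, 210, 18).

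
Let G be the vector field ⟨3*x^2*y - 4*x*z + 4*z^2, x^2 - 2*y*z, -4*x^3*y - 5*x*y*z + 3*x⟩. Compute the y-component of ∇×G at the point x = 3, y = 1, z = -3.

54

(∇×G)_2 = ∂G₁/∂z − ∂G₃/∂x
= -4*x + 8*z − (-12*x^2*y - 5*y*z + 3)
= 12*x^2*y - 4*x + 5*y*z + 8*z - 3
At (3, 1, -3): 54.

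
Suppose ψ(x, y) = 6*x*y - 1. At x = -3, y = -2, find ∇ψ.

(-12, -18)

∂ψ/∂x = 6*y
∂ψ/∂y = 6*x
∇ψ = (6*y, 6*x)
At (-3, -2): (-12, -18).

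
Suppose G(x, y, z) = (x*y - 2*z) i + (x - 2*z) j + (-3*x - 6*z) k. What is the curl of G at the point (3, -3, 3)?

(2, 1, -2)

(∇×G)₁ = ∂G₃/∂y − ∂G₂/∂z = 2
(∇×G)₂ = ∂G₁/∂z − ∂G₃/∂x = 1
(∇×G)₃ = ∂G₂/∂x − ∂G₁/∂y = -x + 1
∇×G = (2, 1, -x + 1)
At (3, -3, 3): (2, 1, -2).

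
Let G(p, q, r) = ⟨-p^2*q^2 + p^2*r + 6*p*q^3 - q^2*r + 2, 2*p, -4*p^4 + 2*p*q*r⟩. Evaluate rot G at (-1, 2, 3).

(-6, -31, 90)

(∇×G)₁ = ∂G₃/∂q − ∂G₂/∂r = 2*p*r
(∇×G)₂ = ∂G₁/∂r − ∂G₃/∂p = 16*p^3 + p^2 - q^2 - 2*q*r
(∇×G)₃ = ∂G₂/∂p − ∂G₁/∂q = 2*p^2*q - 18*p*q^2 + 2*q*r + 2
∇×G = (2*p*r, 16*p^3 + p^2 - q^2 - 2*q*r, 2*p^2*q - 18*p*q^2 + 2*q*r + 2)
At (-1, 2, 3): (-6, -31, 90).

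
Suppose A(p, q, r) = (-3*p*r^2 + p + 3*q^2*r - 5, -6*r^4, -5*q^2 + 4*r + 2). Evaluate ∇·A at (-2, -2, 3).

∂A₁/∂p = -3*r^2 + 1
∂A₂/∂q = 0
∂A₃/∂r = 4
∇·A = -3*r^2 + 5
At (-2, -2, 3): -22.

-22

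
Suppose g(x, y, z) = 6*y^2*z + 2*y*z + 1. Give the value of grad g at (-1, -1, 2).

(0, -20, 4)

∂g/∂x = 0
∂g/∂y = 12*y*z + 2*z
∂g/∂z = 6*y^2 + 2*y
∇g = (0, 12*y*z + 2*z, 6*y^2 + 2*y)
At (-1, -1, 2): (0, -20, 4).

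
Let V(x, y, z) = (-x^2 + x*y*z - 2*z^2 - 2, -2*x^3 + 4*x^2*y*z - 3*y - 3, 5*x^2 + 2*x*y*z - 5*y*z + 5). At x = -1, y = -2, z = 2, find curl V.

(∇×V)₁ = ∂V₃/∂y − ∂V₂/∂z = -4*x^2*y + 2*x*z - 5*z
(∇×V)₂ = ∂V₁/∂z − ∂V₃/∂x = x*y - 10*x - 2*y*z - 4*z
(∇×V)₃ = ∂V₂/∂x − ∂V₁/∂y = -6*x^2 + 8*x*y*z - x*z
∇×V = (-4*x^2*y + 2*x*z - 5*z, x*y - 10*x - 2*y*z - 4*z, -6*x^2 + 8*x*y*z - x*z)
At (-1, -2, 2): (-6, 12, 28).

(-6, 12, 28)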